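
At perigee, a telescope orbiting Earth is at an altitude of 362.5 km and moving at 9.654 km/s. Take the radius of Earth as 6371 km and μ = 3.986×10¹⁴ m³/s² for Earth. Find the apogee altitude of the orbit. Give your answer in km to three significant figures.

apogee altitude ≈ 18500 km

r_p = 6371 + 362.5 = 6733.5 km = 6.734×10⁶ m.
Specific energy ε = v²/2 − μ/r = -1.260×10⁷ J/kg, so a = −μ/(2ε) = 1.582×10⁷ m.
The apsides satisfy r_p + r_a = 2a, so the apogee radius is 2a − r_p = 2.491×10⁷ m = 24910 km.
Apogee altitude = 24910 − 6371 = 18539 km.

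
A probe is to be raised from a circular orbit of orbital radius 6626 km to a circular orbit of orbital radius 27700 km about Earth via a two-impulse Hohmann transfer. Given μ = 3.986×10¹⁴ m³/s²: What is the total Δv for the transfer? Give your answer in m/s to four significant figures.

Δv_total ≈ 3534 m/s

r₁ = 6626 km = 6.626×10⁶ m.
r₂ = 27700 km = 2.770×10⁷ m.
Transfer ellipse a_t = (r₁ + r₂)/2 = 1.716×10⁷ m.
At r₁: circular v_c1 = √(μ/r₁) = 7756 m/s; transfer-perigee v_p = √[μ(2/r₁ − 1/a_t)] = 9853 m/s.
Δv₁ = v_p − v_c1 = 2097 m/s.
At r₂: circular v_c2 = √(μ/r₂) = 3793 m/s; transfer-apogee v_a = √[μ(2/r₂ − 1/a_t)] = 2357 m/s.
Δv₂ = v_c2 − v_a = 1436 m/s.
Total Δv = Δv₁ + Δv₂ = 3534 m/s.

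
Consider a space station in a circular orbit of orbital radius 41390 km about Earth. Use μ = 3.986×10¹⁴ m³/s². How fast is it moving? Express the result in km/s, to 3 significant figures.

v ≈ 3.10 km/s

r = 41390 km = 4.139×10⁷ m.
For a circular orbit v = √(μ/r) = √(3.986×10¹⁴ / 4.139×10⁷) = √(9.630×10⁶) = 3103 m/s.
That is 3.103 km/s.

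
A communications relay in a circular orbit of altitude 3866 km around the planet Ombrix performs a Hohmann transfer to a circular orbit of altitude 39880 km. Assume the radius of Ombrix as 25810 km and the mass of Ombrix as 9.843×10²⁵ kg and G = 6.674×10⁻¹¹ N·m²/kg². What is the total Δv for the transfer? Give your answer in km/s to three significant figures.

μ = GM = 6.674×10⁻¹¹ × 9.843×10²⁵ = 6.569×10¹⁵ m³/s².
r₁ = 25810 + 3866 = 29676 km = 2.9676×10⁷ m.
r₂ = 25810 + 39880 = 65690 km = 6.5690×10⁷ m.
Transfer ellipse a_t = (r₁ + r₂)/2 = 4.768×10⁷ m.
At r₁: circular v_c1 = √(μ/r₁) = 14880 m/s; transfer-periapsis v_p = √[μ(2/r₁ − 1/a_t)] = 17460 m/s.
Δv₁ = v_p − v_c1 = 2585 m/s.
At r₂: circular v_c2 = √(μ/r₂) = 10000 m/s; transfer-apoapsis v_a = √[μ(2/r₂ − 1/a_t)] = 7889 m/s.
Δv₂ = v_c2 − v_a = 2111 m/s.
Total Δv = Δv₁ + Δv₂ = 4696 m/s = 4.696 km/s.

Δv_total ≈ 4.70 km/s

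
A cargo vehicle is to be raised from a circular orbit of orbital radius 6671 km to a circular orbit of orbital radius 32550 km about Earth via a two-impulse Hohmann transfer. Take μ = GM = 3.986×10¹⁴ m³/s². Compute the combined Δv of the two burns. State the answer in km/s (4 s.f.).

Δv_total ≈ 3.687 km/s

r₁ = 6671 km = 6.671×10⁶ m.
r₂ = 32550 km = 3.255×10⁷ m.
Transfer ellipse a_t = (r₁ + r₂)/2 = 1.961×10⁷ m.
At r₁: circular v_c1 = √(μ/r₁) = 7730 m/s; transfer-perigee v_p = √[μ(2/r₁ − 1/a_t)] = 9959 m/s.
Δv₁ = v_p − v_c1 = 2229 m/s.
At r₂: circular v_c2 = √(μ/r₂) = 3499 m/s; transfer-apogee v_a = √[μ(2/r₂ − 1/a_t)] = 2041 m/s.
Δv₂ = v_c2 − v_a = 1458 m/s.
Total Δv = Δv₁ + Δv₂ = 3687 m/s = 3.687 km/s.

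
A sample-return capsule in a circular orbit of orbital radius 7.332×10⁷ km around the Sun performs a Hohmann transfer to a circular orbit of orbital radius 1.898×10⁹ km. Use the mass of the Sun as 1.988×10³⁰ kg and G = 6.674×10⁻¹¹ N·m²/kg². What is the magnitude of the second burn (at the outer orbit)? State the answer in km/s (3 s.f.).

μ = GM = 6.674×10⁻¹¹ × 1.988×10³⁰ = 1.327×10²⁰ m³/s².
r₁ = 7.332×10⁷ km = 7.332×10¹⁰ m.
r₂ = 1.898×10⁹ km = 1.898×10¹² m.
Transfer ellipse a_t = (r₁ + r₂)/2 = 9.857×10¹¹ m.
At r₁: circular v_c1 = √(μ/r₁) = 42540 m/s; transfer-perihelion v_p = √[μ(2/r₁ − 1/a_t)] = 59030 m/s.
At r₂: circular v_c2 = √(μ/r₂) = 8361 m/s; transfer-aphelion v_a = √[μ(2/r₂ − 1/a_t)] = 2280 m/s.
Δv₂ = v_c2 − v_a = 6081 m/s.
= 6.081 km/s.

Δv ≈ 6.08 km/s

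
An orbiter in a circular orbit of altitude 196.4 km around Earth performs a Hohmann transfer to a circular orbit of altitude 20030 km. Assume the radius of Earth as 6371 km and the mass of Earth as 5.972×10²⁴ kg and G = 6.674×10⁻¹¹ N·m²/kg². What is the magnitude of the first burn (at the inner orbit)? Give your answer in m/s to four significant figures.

μ = GM = 6.674×10⁻¹¹ × 5.972×10²⁴ = 3.986×10¹⁴ m³/s².
r₁ = 6371 + 196.4 = 6567.4 km = 6.5674×10⁶ m.
r₂ = 6371 + 20030 = 26401 km = 2.6401×10⁷ m.
Transfer ellipse a_t = (r₁ + r₂)/2 = 1.648×10⁷ m.
At r₁: circular v_c1 = √(μ/r₁) = 7790 m/s; transfer-perigee v_p = √[μ(2/r₁ − 1/a_t)] = 9859 m/s.
Δv₁ = v_p − v_c1 = 2069 m/s.

Δv ≈ 2069 m/s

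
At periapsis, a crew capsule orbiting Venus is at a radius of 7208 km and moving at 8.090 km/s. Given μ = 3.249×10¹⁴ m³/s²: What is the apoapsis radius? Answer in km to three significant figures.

apoapsis radius ≈ 19100 km

r_p = 7.208×10⁶ m.
Specific energy ε = v²/2 − μ/r = -1.235×10⁷ J/kg, so a = −μ/(2ε) = 1.315×10⁷ m.
The apsides satisfy r_p + r_a = 2a, so the apoapsis radius is 2a − r_p = 1.910×10⁷ m = 19098 km.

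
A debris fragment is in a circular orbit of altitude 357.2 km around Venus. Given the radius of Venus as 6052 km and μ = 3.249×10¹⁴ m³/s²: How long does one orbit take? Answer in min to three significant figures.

T ≈ 94.3 min

r = 6052 + 357.2 = 6409.2 km = 6.4092×10⁶ m.
Kepler's third law: T = 2π√(r³/μ) = 2π√((6.409×10⁶)³ / 3.249×10¹⁴).
r³/μ = 8.103×10⁵ s², so T = 2π × 9.002×10² = 5.656×10³ s.
Converting: 5.656×10³ s ÷ 60.00 = 94.27 min.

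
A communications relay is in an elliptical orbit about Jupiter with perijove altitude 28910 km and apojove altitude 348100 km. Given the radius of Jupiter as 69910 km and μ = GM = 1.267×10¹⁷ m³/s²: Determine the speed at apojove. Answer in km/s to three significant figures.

r_p = 69910 + 28910 = 98820 km = 9.8820×10⁷ m.
r_a = 69910 + 348100 = 418010 km = 4.1801×10⁸ m.
Semi-major axis a = (r_p + r_a)/2 = 2.5842×10⁵ km = 2.584×10⁸ m.
Vis-viva: v² = μ(2/r − 1/a) = 1.267×10¹⁷ × (4.785×10⁻⁹ − 3.870×10⁻⁹) = 1.159×10⁸ m²/s².
v = 10770 m/s = 10.77 km/s.

v ≈ 10.8 km/s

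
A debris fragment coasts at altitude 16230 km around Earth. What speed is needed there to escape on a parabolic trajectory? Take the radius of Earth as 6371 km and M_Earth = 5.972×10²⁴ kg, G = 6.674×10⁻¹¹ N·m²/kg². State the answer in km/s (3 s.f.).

v_esc ≈ 5.94 km/s

μ = GM = 6.674×10⁻¹¹ × 5.972×10²⁴ = 3.986×10¹⁴ m³/s².
r = 6371 + 16230 = 22601 km = 2.2601×10⁷ m.
Escape speed v_esc = √(2μ/r) = √(2 × 3.986×10¹⁴ / 2.260×10⁷) = √(3.527×10⁷) = 5939 m/s.
= 5.939 km/s.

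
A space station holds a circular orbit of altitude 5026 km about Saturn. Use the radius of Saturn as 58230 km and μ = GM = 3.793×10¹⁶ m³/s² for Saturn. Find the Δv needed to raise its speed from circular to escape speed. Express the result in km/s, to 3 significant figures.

r = 58230 + 5026 = 63256 km = 6.3256×10⁷ m.
Circular speed v_c = √(μ/r) = 24490 m/s.
Escape speed v_esc = √(2μ/r) = √2 × v_c = 34630 m/s.
Δv = v_esc − v_c = 10140 m/s = 10.14 km/s.

Δv ≈ 10.1 km/s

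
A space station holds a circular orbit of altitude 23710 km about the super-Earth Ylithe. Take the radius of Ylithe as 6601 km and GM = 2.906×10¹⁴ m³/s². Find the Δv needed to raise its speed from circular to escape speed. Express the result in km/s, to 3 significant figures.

r = 6601 + 23710 = 30311 km = 3.0311×10⁷ m.
Circular speed v_c = √(μ/r) = 3096 m/s.
Escape speed v_esc = √(2μ/r) = √2 × v_c = 4379 m/s.
Δv = v_esc − v_c = 1283 m/s = 1.283 km/s.

Δv ≈ 1.28 km/s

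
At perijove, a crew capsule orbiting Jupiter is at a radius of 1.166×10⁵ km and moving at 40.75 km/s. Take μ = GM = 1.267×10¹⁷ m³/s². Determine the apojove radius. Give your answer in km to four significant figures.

r_p = 1.166×10⁸ m.
Specific energy ε = v²/2 − μ/r = -2.563×10⁸ J/kg, so a = −μ/(2ε) = 2.471×10⁸ m.
The apsides satisfy r_p + r_a = 2a, so the apojove radius is 2a − r_p = 3.777×10⁸ m = 3.7767×10⁵ km.

apojove radius ≈ 3.777×10⁵ km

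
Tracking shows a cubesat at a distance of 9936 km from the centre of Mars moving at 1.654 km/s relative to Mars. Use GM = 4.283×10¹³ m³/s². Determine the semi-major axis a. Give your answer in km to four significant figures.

a ≈ 7277 km

r = 9.936×10⁶ m.
Vis-viva rearranged: 1/a = 2/r − v²/μ = 2.013×10⁻⁷ − 6.387×10⁻⁸ = 1.374×10⁻⁷ m⁻¹.
a = 7.277×10⁶ m = 7277.3 km.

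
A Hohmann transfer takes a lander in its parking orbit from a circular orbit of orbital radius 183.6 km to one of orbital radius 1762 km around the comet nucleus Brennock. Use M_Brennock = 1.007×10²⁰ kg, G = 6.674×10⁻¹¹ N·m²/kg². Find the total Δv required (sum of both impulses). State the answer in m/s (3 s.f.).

Δv_total ≈ 101 m/s

μ = GM = 6.674×10⁻¹¹ × 1.007×10²⁰ = 6.721×10⁹ m³/s².
r₁ = 183.6 km = 1.836×10⁵ m.
r₂ = 1762 km = 1.762×10⁶ m.
Transfer ellipse a_t = (r₁ + r₂)/2 = 9.728×10⁵ m.
At r₁: circular v_c1 = √(μ/r₁) = 191.3 m/s; transfer-periapsis v_p = √[μ(2/r₁ − 1/a_t)] = 257.5 m/s.
Δv₁ = v_p − v_c1 = 66.17 m/s.
At r₂: circular v_c2 = √(μ/r₂) = 61.76 m/s; transfer-apoapsis v_a = √[μ(2/r₂ − 1/a_t)] = 26.83 m/s.
Δv₂ = v_c2 − v_a = 34.93 m/s.
Total Δv = Δv₁ + Δv₂ = 101.1 m/s.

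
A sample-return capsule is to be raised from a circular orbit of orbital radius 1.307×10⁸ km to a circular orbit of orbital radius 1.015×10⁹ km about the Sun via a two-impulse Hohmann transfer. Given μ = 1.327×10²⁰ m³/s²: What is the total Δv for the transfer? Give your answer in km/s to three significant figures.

r₁ = 1.307×10⁸ km = 1.307×10¹¹ m.
r₂ = 1.015×10⁹ km = 1.015×10¹² m.
Transfer ellipse a_t = (r₁ + r₂)/2 = 5.728×10¹¹ m.
At r₁: circular v_c1 = √(μ/r₁) = 31860 m/s; transfer-perihelion v_p = √[μ(2/r₁ − 1/a_t)] = 42410 m/s.
Δv₁ = v_p − v_c1 = 10550 m/s.
At r₂: circular v_c2 = √(μ/r₂) = 11430 m/s; transfer-aphelion v_a = √[μ(2/r₂ − 1/a_t)] = 5462 m/s.
Δv₂ = v_c2 − v_a = 5973 m/s.
Total Δv = Δv₁ + Δv₂ = 16520 m/s = 16.52 km/s.

Δv_total ≈ 16.5 km/s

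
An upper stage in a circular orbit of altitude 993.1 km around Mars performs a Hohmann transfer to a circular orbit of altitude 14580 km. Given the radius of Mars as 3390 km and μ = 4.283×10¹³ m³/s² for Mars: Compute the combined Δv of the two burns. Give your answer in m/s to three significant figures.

Δv_total ≈ 1410 m/s

r₁ = 3390 + 993.1 = 4383.1 km = 4.3831×10⁶ m.
r₂ = 3390 + 14580 = 17970 km = 1.7970×10⁷ m.
Transfer ellipse a_t = (r₁ + r₂)/2 = 1.118×10⁷ m.
At r₁: circular v_c1 = √(μ/r₁) = 3126 m/s; transfer-periapsis v_p = √[μ(2/r₁ − 1/a_t)] = 3964 m/s.
Δv₁ = v_p − v_c1 = 837.8 m/s.
At r₂: circular v_c2 = √(μ/r₂) = 1544 m/s; transfer-apoapsis v_a = √[μ(2/r₂ − 1/a_t)] = 966.8 m/s.
Δv₂ = v_c2 − v_a = 577.0 m/s.
Total Δv = Δv₁ + Δv₂ = 1415 m/s.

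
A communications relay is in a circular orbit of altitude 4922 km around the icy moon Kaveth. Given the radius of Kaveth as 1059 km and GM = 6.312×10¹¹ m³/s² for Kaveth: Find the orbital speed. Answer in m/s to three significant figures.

v ≈ 325 m/s

r = 1059 + 4922 = 5981.0 km = 5.9810×10⁶ m.
For a circular orbit v = √(μ/r) = √(6.312×10¹¹ / 5.981×10⁶) = √(1.055×10⁵) = 324.9 m/s.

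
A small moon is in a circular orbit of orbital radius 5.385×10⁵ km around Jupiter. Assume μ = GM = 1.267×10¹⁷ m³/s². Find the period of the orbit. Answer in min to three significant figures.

T ≈ 3680 min

r = 5.385×10⁵ km = 5.385×10⁸ m.
Kepler's third law: T = 2π√(r³/μ) = 2π√((5.385×10⁸)³ / 1.267×10¹⁷).
r³/μ = 1.232×10⁹ s², so T = 2π × 3.511×10⁴ = 2.206×10⁵ s.
Converting: 2.206×10⁵ s ÷ 60.00 = 3676 min.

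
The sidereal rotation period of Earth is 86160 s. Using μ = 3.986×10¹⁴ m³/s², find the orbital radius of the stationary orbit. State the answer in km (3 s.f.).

r_sync ≈ 42200 km

A synchronous orbit has period T, so by Kepler's third law a = (μT²/4π²)^(1/3).
μT²/4π² = 3.986×10¹⁴ × (8.616×10⁴)² / 39.48 = 7.495×10²² m³.
a = 4.216×10⁷ m = 42163 km.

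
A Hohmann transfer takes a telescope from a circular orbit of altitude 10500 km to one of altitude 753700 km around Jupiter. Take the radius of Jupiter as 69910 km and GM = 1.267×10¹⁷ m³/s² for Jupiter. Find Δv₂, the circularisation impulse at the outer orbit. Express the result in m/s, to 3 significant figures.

r₁ = 69910 + 10500 = 80410 km = 8.0410×10⁷ m.
r₂ = 69910 + 753700 = 823610 km = 8.2361×10⁸ m.
Transfer ellipse a_t = (r₁ + r₂)/2 = 4.520×10⁸ m.
At r₁: circular v_c1 = √(μ/r₁) = 39690 m/s; transfer-perijove v_p = √[μ(2/r₁ − 1/a_t)] = 53580 m/s.
At r₂: circular v_c2 = √(μ/r₂) = 12400 m/s; transfer-apojove v_a = √[μ(2/r₂ − 1/a_t)] = 5231 m/s.
Δv₂ = v_c2 − v_a = 7172 m/s.

Δv ≈ 7170 m/s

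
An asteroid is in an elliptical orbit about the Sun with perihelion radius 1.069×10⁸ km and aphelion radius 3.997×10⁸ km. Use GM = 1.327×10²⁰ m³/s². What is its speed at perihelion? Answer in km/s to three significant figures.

v ≈ 44.3 km/s

Semi-major axis a = (r_p + r_a)/2 = 2.5330×10⁸ km = 2.533×10¹¹ m.
Vis-viva: v² = μ(2/r − 1/a) = 1.327×10²⁰ × (1.871×10⁻¹¹ − 3.948×10⁻¹²) = 1.959×10⁹ m²/s².
v = 44260 m/s = 44.26 km/s.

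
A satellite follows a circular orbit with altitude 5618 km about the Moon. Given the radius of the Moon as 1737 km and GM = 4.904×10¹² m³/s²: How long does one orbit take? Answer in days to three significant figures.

T ≈ 0.655 days

r = 1737 + 5618 = 7355.0 km = 7.3550×10⁶ m.
Kepler's third law: T = 2π√(r³/μ) = 2π√((7.355×10⁶)³ / 4.904×10¹²).
r³/μ = 8.113×10⁷ s², so T = 2π × 9.007×10³ = 5.660×10⁴ s.
Converting: 5.660×10⁴ s ÷ 86400 = 0.655 days.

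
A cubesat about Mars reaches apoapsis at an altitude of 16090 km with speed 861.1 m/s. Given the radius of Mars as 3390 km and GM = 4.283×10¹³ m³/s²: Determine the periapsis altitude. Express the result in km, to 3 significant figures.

r_a = 3390 + 16090 = 19480 km = 1.948×10⁷ m.
Specific energy ε = v²/2 − μ/r = -1.828×10⁶ J/kg, so a = −μ/(2ε) = 1.172×10⁷ m.
The apsides satisfy r_p + r_a = 2a, so the periapsis radius is 2a − r_a = 3.951×10⁶ m = 3951.0 km.
Periapsis altitude = 3951.0 − 3390 = 561.02 km.

periapsis altitude ≈ 561 km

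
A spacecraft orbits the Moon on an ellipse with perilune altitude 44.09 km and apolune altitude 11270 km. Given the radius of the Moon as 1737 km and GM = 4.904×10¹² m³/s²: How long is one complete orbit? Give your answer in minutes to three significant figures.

r_p = 1737 + 44.09 = 1781.1 km = 1.7811×10⁶ m.
r_a = 1737 + 11270 = 13007 km = 1.3007×10⁷ m.
Semi-major axis a = (r_p + r_a)/2 = (1781.1 + 13007)/2 = 7394.0 km = 7.394×10⁶ m.
By Kepler's third law T = 2π√(a³/μ) = 2π × 9.079×10³ = 5.705×10⁴ s.
= 950.8 minutes.

T ≈ 951 minutes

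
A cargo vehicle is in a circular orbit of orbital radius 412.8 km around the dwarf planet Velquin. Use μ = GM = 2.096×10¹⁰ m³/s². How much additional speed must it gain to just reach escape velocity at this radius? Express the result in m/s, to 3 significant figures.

r = 412.8 km = 4.128×10⁵ m.
Circular speed v_c = √(μ/r) = 225.3 m/s.
Escape speed v_esc = √(2μ/r) = √2 × v_c = 318.7 m/s.
Δv = v_esc − v_c = 93.34 m/s.

Δv ≈ 93.3 m/s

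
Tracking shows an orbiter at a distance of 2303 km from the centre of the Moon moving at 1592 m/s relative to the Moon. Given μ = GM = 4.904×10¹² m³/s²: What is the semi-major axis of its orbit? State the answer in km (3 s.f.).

r = 2.303×10⁶ m.
Vis-viva rearranged: 1/a = 2/r − v²/μ = 8.684×10⁻⁷ − 5.168×10⁻⁷ = 3.516×10⁻⁷ m⁻¹.
a = 2.844×10⁶ m = 2844.0 km.

a ≈ 2840 km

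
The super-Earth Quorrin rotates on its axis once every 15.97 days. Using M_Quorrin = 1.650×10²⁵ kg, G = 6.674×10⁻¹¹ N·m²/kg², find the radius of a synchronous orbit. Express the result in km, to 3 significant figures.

μ = GM = 6.674×10⁻¹¹ × 1.650×10²⁵ = 1.101×10¹⁵ m³/s².
T = 15.97 days = 1.380×10⁶ s.
A synchronous orbit has period T, so by Kepler's third law a = (μT²/4π²)^(1/3).
μT²/4π² = 1.101×10¹⁵ × (1.380×10⁶)² / 39.48 = 5.311×10²⁵ m³.
a = 3.759×10⁸ m = 3.7588×10⁵ km.

r_sync ≈ 3.76×10⁵ km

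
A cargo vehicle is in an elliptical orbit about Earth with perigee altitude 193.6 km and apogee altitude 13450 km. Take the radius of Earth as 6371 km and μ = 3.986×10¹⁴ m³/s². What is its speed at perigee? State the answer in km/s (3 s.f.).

r_p = 6371 + 193.6 = 6564.6 km = 6.5646×10⁶ m.
r_a = 6371 + 13450 = 19821 km = 1.9821×10⁷ m.
Semi-major axis a = (r_p + r_a)/2 = 13193 km = 1.319×10⁷ m.
Vis-viva: v² = μ(2/r − 1/a) = 3.986×10¹⁴ × (3.047×10⁻⁷ − 7.580×10⁻⁸) = 9.123×10⁷ m²/s².
v = 9551 m/s = 9.551 km/s.

v ≈ 9.55 km/s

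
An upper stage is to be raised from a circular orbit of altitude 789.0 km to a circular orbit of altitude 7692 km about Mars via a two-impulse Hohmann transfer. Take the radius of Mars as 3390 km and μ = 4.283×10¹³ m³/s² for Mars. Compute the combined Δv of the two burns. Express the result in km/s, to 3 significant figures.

r₁ = 3390 + 789.0 = 4179.0 km = 4.1790×10⁶ m.
r₂ = 3390 + 7692 = 11082 km = 1.1082×10⁷ m.
Transfer ellipse a_t = (r₁ + r₂)/2 = 7.630×10⁶ m.
At r₁: circular v_c1 = √(μ/r₁) = 3201 m/s; transfer-periapsis v_p = √[μ(2/r₁ − 1/a_t)] = 3858 m/s.
Δv₁ = v_p − v_c1 = 656.7 m/s.
At r₂: circular v_c2 = √(μ/r₂) = 1966 m/s; transfer-apoapsis v_a = √[μ(2/r₂ − 1/a_t)] = 1455 m/s.
Δv₂ = v_c2 − v_a = 511.0 m/s.
Total Δv = Δv₁ + Δv₂ = 1168 m/s = 1.168 km/s.

Δv_total ≈ 1.17 km/s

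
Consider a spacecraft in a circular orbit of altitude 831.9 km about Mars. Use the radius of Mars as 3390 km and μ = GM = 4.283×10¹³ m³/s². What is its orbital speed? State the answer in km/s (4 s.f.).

v ≈ 3.185 km/s

r = 3390 + 831.9 = 4221.9 km = 4.2219×10⁶ m.
For a circular orbit v = √(μ/r) = √(4.283×10¹³ / 4.222×10⁶) = √(1.014×10⁷) = 3185 m/s.
That is 3.185 km/s.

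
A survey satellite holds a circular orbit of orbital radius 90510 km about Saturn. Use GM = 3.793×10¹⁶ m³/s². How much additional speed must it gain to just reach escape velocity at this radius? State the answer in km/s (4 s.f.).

r = 90510 km = 9.051×10⁷ m.
Circular speed v_c = √(μ/r) = 20470 m/s.
Escape speed v_esc = √(2μ/r) = √2 × v_c = 28950 m/s.
Δv = v_esc − v_c = 8479 m/s = 8.479 km/s.

Δv ≈ 8.479 km/s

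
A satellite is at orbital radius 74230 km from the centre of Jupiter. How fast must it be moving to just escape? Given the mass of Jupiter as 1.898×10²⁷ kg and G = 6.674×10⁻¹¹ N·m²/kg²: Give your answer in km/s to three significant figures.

μ = GM = 6.674×10⁻¹¹ × 1.898×10²⁷ = 1.267×10¹⁷ m³/s².
r = 74230 km = 7.423×10⁷ m.
Escape speed v_esc = √(2μ/r) = √(2 × 1.267×10¹⁷ / 7.423×10⁷) = √(3.413×10⁹) = 58420 m/s.
= 58.42 km/s.

v_esc ≈ 58.4 km/s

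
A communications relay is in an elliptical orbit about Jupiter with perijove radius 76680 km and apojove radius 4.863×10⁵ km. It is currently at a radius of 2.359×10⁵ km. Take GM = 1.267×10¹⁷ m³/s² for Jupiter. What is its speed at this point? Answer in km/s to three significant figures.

Semi-major axis a = (r_p + r_a)/2 = 2.8149×10⁵ km = 2.815×10⁸ m.
Vis-viva: v² = μ(2/r − 1/a) = 1.267×10¹⁷ × (8.478×10⁻⁹ − 3.553×10⁻⁹) = 6.241×10⁸ m²/s².
v = 24980 m/s = 24.98 km/s.

v ≈ 25.0 km/s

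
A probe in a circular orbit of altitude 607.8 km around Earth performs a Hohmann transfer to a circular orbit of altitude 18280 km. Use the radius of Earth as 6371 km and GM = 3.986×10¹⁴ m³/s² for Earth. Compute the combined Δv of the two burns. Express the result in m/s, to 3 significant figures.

r₁ = 6371 + 607.8 = 6978.8 km = 6.9788×10⁶ m.
r₂ = 6371 + 18280 = 24651 km = 2.4651×10⁷ m.
Transfer ellipse a_t = (r₁ + r₂)/2 = 1.581×10⁷ m.
At r₁: circular v_c1 = √(μ/r₁) = 7558 m/s; transfer-perigee v_p = √[μ(2/r₁ − 1/a_t)] = 9435 m/s.
Δv₁ = v_p − v_c1 = 1878 m/s.
At r₂: circular v_c2 = √(μ/r₂) = 4021 m/s; transfer-apogee v_a = √[μ(2/r₂ − 1/a_t)] = 2671 m/s.
Δv₂ = v_c2 − v_a = 1350 m/s.
Total Δv = Δv₁ + Δv₂ = 3228 m/s.

Δv_total ≈ 3230 m/s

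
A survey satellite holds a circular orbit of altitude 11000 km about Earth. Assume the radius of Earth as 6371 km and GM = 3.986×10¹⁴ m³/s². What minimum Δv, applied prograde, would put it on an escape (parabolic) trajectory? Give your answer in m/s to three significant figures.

r = 6371 + 11000 = 17371 km = 1.7371×10⁷ m.
Circular speed v_c = √(μ/r) = 4790 m/s.
Escape speed v_esc = √(2μ/r) = √2 × v_c = 6774 m/s.
Δv = v_esc − v_c = 1984 m/s.

Δv ≈ 1980 m/s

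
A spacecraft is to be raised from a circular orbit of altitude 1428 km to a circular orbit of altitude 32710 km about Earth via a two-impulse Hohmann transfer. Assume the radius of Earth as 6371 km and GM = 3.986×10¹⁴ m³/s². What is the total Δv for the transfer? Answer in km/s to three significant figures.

Δv_total ≈ 3.43 km/s

r₁ = 6371 + 1428 = 7799.0 km = 7.7990×10⁶ m.
r₂ = 6371 + 32710 = 39081 km = 3.9081×10⁷ m.
Transfer ellipse a_t = (r₁ + r₂)/2 = 2.344×10⁷ m.
At r₁: circular v_c1 = √(μ/r₁) = 7149 m/s; transfer-perigee v_p = √[μ(2/r₁ − 1/a_t)] = 9231 m/s.
Δv₁ = v_p − v_c1 = 2082 m/s.
At r₂: circular v_c2 = √(μ/r₂) = 3194 m/s; transfer-apogee v_a = √[μ(2/r₂ − 1/a_t)] = 1842 m/s.
Δv₂ = v_c2 − v_a = 1351 m/s.
Total Δv = Δv₁ + Δv₂ = 3434 m/s = 3.434 km/s.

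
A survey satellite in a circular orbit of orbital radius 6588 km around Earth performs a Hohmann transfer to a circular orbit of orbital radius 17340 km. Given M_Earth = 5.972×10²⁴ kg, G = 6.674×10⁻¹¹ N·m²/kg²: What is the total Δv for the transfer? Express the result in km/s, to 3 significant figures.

Δv_total ≈ 2.82 km/s

μ = GM = 6.674×10⁻¹¹ × 5.972×10²⁴ = 3.986×10¹⁴ m³/s².
r₁ = 6588 km = 6.588×10⁶ m.
r₂ = 17340 km = 1.734×10⁷ m.
Transfer ellipse a_t = (r₁ + r₂)/2 = 1.196×10⁷ m.
At r₁: circular v_c1 = √(μ/r₁) = 7778 m/s; transfer-perigee v_p = √[μ(2/r₁ − 1/a_t)] = 9364 m/s.
Δv₁ = v_p − v_c1 = 1586 m/s.
At r₂: circular v_c2 = √(μ/r₂) = 4794 m/s; transfer-apogee v_a = √[μ(2/r₂ − 1/a_t)] = 3558 m/s.
Δv₂ = v_c2 − v_a = 1237 m/s.
Total Δv = Δv₁ + Δv₂ = 2823 m/s = 2.823 km/s.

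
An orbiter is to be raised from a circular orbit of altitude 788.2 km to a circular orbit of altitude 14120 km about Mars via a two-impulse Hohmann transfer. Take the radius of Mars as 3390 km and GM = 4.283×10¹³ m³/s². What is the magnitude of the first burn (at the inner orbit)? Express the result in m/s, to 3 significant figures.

Δv ≈ 867 m/s

r₁ = 3390 + 788.2 = 4178.2 km = 4.1782×10⁶ m.
r₂ = 3390 + 14120 = 17510 km = 1.7510×10⁷ m.
Transfer ellipse a_t = (r₁ + r₂)/2 = 1.084×10⁷ m.
At r₁: circular v_c1 = √(μ/r₁) = 3202 m/s; transfer-periapsis v_p = √[μ(2/r₁ − 1/a_t)] = 4068 m/s.
Δv₁ = v_p − v_c1 = 866.7 m/s.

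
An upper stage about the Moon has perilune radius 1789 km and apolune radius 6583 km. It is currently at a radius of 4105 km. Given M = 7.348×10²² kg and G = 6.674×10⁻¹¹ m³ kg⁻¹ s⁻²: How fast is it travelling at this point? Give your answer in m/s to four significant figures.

μ = GM = 6.674×10⁻¹¹ × 7.348×10²² = 4.904×10¹² m³/s².
Semi-major axis a = (r_p + r_a)/2 = 4186.0 km = 4.186×10⁶ m.
Vis-viva: v² = μ(2/r − 1/a) = 4.904×10¹² × (4.872×10⁻⁷ − 2.389×10⁻⁷) = 1.218×10⁶ m²/s².
v = 1104 m/s.

v ≈ 1104 m/s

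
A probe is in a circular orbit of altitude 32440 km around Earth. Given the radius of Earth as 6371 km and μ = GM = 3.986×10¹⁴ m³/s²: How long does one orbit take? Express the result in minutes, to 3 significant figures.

r = 6371 + 32440 = 38811 km = 3.8811×10⁷ m.
Kepler's third law: T = 2π√(r³/μ) = 2π√((3.881×10⁷)³ / 3.986×10¹⁴).
r³/μ = 1.467×10⁸ s², so T = 2π × 1.211×10⁴ = 7.609×10⁴ s.
Converting: 7.609×10⁴ s ÷ 60.00 = 1268 minutes.

T ≈ 1270 minutes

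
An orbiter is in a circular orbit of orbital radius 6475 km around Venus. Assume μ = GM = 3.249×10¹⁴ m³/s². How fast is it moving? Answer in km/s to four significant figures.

r = 6475 km = 6.475×10⁶ m.
For a circular orbit v = √(μ/r) = √(3.249×10¹⁴ / 6.475×10⁶) = √(5.018×10⁷) = 7084 m/s.
That is 7.084 km/s.

v ≈ 7.084 km/s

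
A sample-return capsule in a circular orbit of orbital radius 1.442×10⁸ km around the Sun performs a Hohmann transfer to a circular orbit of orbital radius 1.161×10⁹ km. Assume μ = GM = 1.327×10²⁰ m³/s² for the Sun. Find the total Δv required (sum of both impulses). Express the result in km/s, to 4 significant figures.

r₁ = 1.442×10⁸ km = 1.442×10¹¹ m.
r₂ = 1.161×10⁹ km = 1.161×10¹² m.
Transfer ellipse a_t = (r₁ + r₂)/2 = 6.526×10¹¹ m.
At r₁: circular v_c1 = √(μ/r₁) = 30340 m/s; transfer-perihelion v_p = √[μ(2/r₁ − 1/a_t)] = 40460 m/s.
Δv₁ = v_p − v_c1 = 10130 m/s.
At r₂: circular v_c2 = √(μ/r₂) = 10690 m/s; transfer-aphelion v_a = √[μ(2/r₂ − 1/a_t)] = 5025 m/s.
Δv₂ = v_c2 − v_a = 5666 m/s.
Total Δv = Δv₁ + Δv₂ = 15790 m/s = 15.79 km/s.

Δv_total ≈ 15.79 km/s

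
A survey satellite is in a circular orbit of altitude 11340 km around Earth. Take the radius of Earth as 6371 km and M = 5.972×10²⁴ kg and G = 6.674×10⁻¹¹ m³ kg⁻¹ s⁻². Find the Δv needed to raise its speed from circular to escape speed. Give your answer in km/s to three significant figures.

μ = GM = 6.674×10⁻¹¹ × 5.972×10²⁴ = 3.986×10¹⁴ m³/s².
r = 6371 + 11340 = 17711 km = 1.7711×10⁷ m.
Circular speed v_c = √(μ/r) = 4744 m/s.
Escape speed v_esc = √(2μ/r) = √2 × v_c = 6709 m/s.
Δv = v_esc − v_c = 1965 m/s = 1.965 km/s.

Δv ≈ 1.96 km/s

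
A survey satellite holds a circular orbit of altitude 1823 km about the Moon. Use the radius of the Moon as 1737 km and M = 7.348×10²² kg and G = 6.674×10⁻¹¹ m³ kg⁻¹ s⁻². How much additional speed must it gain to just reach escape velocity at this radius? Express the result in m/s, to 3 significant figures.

μ = GM = 6.674×10⁻¹¹ × 7.348×10²² = 4.904×10¹² m³/s².
r = 1737 + 1823 = 3560.0 km = 3.5600×10⁶ m.
Circular speed v_c = √(μ/r) = 1174 m/s.
Escape speed v_esc = √(2μ/r) = √2 × v_c = 1660 m/s.
Δv = v_esc − v_c = 486.2 m/s.

Δv ≈ 486 m/s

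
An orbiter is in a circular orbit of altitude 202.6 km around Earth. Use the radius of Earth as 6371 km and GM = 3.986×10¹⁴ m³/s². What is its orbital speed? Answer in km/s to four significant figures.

v ≈ 7.787 km/s

r = 6371 + 202.6 = 6573.6 km = 6.5736×10⁶ m.
For a circular orbit v = √(μ/r) = √(3.986×10¹⁴ / 6.574×10⁶) = √(6.064×10⁷) = 7787 m/s.
That is 7.787 km/s.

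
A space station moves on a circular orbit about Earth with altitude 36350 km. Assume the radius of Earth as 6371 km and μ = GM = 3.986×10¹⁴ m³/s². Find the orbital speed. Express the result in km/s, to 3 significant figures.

r = 6371 + 36350 = 42721 km = 4.2721×10⁷ m.
For a circular orbit v = √(μ/r) = √(3.986×10¹⁴ / 4.272×10⁷) = √(9.330×10⁶) = 3055 m/s.
That is 3.055 km/s.

v ≈ 3.05 km/s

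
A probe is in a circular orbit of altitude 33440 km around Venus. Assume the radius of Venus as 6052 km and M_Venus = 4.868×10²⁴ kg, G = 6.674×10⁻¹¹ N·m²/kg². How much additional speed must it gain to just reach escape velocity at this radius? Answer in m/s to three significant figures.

Δv ≈ 1190 m/s

μ = GM = 6.674×10⁻¹¹ × 4.868×10²⁴ = 3.249×10¹⁴ m³/s².
r = 6052 + 33440 = 39492 km = 3.9492×10⁷ m.
Circular speed v_c = √(μ/r) = 2868 m/s.
Escape speed v_esc = √(2μ/r) = √2 × v_c = 4056 m/s.
Δv = v_esc − v_c = 1188 m/s.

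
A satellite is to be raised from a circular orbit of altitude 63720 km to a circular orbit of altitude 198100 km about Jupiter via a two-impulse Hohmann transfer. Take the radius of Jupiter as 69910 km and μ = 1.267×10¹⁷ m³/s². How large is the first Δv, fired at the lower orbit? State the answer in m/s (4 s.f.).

Δv ≈ 4780 m/s

r₁ = 69910 + 63720 = 133630 km = 1.3363×10⁸ m.
r₂ = 69910 + 198100 = 268010 km = 2.6801×10⁸ m.
Transfer ellipse a_t = (r₁ + r₂)/2 = 2.008×10⁸ m.
At r₁: circular v_c1 = √(μ/r₁) = 30790 m/s; transfer-perijove v_p = √[μ(2/r₁ − 1/a_t)] = 35570 m/s.
Δv₁ = v_p − v_c1 = 4780 m/s.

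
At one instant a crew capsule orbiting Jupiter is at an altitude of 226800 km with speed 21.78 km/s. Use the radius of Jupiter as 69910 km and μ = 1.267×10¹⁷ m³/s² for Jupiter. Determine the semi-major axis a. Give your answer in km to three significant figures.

r = 69910 + 226800 = 2.9671×10⁵ km = 2.967×10⁸ m.
Specific orbital energy ε = v²/2 − μ/r = (21780)²/2 − 1.267×10¹⁷/2.967×10⁸ = -1.898×10⁸ J/kg.
Since ε = −μ/(2a), a = −μ/(2ε) = 3.337×10⁸ m = 3.3372×10⁵ km.

a ≈ 3.34×10⁵ km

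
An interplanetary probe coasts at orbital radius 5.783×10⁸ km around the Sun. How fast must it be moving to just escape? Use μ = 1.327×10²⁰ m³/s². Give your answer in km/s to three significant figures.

v_esc ≈ 21.4 km/s

r = 5.783×10⁸ km = 5.783×10¹¹ m.
Escape speed v_esc = √(2μ/r) = √(2 × 1.327×10²⁰ / 5.783×10¹¹) = √(4.589×10⁸) = 21420 m/s.
= 21.42 km/s.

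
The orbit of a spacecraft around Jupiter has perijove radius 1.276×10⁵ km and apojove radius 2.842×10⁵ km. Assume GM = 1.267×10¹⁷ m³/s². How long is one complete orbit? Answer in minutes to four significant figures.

T ≈ 869.2 minutes

Semi-major axis a = (r_p + r_a)/2 = (1.2760×10⁵ + 2.8420×10⁵)/2 = 2.0590×10⁵ km = 2.059×10⁸ m.
By Kepler's third law T = 2π√(a³/μ) = 2π × 8.300×10³ = 5.215×10⁴ s.
= 869.2 minutes.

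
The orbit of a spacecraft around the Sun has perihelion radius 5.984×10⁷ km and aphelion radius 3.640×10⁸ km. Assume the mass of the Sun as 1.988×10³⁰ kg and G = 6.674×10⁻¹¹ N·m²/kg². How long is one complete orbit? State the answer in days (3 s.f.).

μ = GM = 6.674×10⁻¹¹ × 1.988×10³⁰ = 1.327×10²⁰ m³/s².
Semi-major axis a = (r_p + r_a)/2 = (5.9840×10⁷ + 3.6400×10⁸)/2 = 2.1192×10⁸ km = 2.119×10¹¹ m.
By Kepler's third law T = 2π√(a³/μ) = 2π × 8.469×10⁶ = 5.322×10⁷ s.
= 615.9 days.

T ≈ 616 days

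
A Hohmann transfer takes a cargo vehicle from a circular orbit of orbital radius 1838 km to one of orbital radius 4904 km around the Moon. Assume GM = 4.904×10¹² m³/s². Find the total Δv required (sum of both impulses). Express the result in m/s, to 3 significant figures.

Δv_total ≈ 598 m/s

r₁ = 1838 km = 1.838×10⁶ m.
r₂ = 4904 km = 4.904×10⁶ m.
Transfer ellipse a_t = (r₁ + r₂)/2 = 3.371×10⁶ m.
At r₁: circular v_c1 = √(μ/r₁) = 1633 m/s; transfer-perilune v_p = √[μ(2/r₁ − 1/a_t)] = 1970 m/s.
Δv₁ = v_p − v_c1 = 336.7 m/s.
At r₂: circular v_c2 = √(μ/r₂) = 1000 m/s; transfer-apolune v_a = √[μ(2/r₂ − 1/a_t)] = 738.4 m/s.
Δv₂ = v_c2 − v_a = 261.6 m/s.
Total Δv = Δv₁ + Δv₂ = 598.3 m/s.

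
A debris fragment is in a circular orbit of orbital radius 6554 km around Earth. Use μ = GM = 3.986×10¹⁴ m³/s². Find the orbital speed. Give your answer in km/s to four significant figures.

v ≈ 7.799 km/s

r = 6554 km = 6.554×10⁶ m.
For a circular orbit v = √(μ/r) = √(3.986×10¹⁴ / 6.554×10⁶) = √(6.082×10⁷) = 7799 m/s.
That is 7.799 km/s.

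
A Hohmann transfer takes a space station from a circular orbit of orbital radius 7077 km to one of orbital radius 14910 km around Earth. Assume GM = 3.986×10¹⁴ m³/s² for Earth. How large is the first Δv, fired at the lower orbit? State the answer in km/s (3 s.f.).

Δv ≈ 1.24 km/s

r₁ = 7077 km = 7.077×10⁶ m.
r₂ = 14910 km = 1.491×10⁷ m.
Transfer ellipse a_t = (r₁ + r₂)/2 = 1.099×10⁷ m.
At r₁: circular v_c1 = √(μ/r₁) = 7505 m/s; transfer-perigee v_p = √[μ(2/r₁ − 1/a_t)] = 8740 m/s.
Δv₁ = v_p − v_c1 = 1235 m/s.
= 1.235 km/s.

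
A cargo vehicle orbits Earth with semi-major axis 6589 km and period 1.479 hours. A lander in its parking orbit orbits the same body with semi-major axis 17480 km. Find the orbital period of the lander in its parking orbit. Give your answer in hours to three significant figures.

T₂ ≈ 6.39 hours

Kepler's third law: T² ∝ a³, so T₂ = T₁ (a₂/a₁)^(3/2).
a₂/a₁ = 2.653, (a₂/a₁)^(3/2) = 4.321.
T₂ = 1.479 × 4.321 = 6.391 hours.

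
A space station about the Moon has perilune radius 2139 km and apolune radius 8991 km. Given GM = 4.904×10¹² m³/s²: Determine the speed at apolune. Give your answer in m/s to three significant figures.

Semi-major axis a = (r_p + r_a)/2 = 5565.0 km = 5.565×10⁶ m.
Vis-viva: v² = μ(2/r − 1/a) = 4.904×10¹² × (2.224×10⁻⁷ − 1.797×10⁻⁷) = 2.096×10⁵ m²/s².
v = 457.9 m/s.

v ≈ 458 m/s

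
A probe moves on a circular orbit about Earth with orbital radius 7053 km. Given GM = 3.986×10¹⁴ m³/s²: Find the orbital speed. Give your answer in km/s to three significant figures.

r = 7053 km = 7.053×10⁶ m.
For a circular orbit v = √(μ/r) = √(3.986×10¹⁴ / 7.053×10⁶) = √(5.651×10⁷) = 7518 m/s.
That is 7.518 km/s.

v ≈ 7.52 km/s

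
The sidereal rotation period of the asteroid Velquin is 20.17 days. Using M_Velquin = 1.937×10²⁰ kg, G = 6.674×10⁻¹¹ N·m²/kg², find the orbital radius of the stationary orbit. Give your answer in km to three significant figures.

μ = GM = 6.674×10⁻¹¹ × 1.937×10²⁰ = 1.293×10¹⁰ m³/s².
T = 20.17 days = 1.743×10⁶ s.
A synchronous orbit has period T, so by Kepler's third law a = (μT²/4π²)^(1/3).
μT²/4π² = 1.293×10¹⁰ × (1.743×10⁶)² / 39.48 = 9.945×10²⁰ m³.
a = 9.982×10⁶ m = 9981.6 km.

r_sync ≈ 9980 km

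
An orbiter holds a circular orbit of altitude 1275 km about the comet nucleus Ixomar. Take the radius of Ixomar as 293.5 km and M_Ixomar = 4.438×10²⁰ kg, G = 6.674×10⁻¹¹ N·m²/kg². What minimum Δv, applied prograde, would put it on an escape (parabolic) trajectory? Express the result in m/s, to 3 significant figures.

Δv ≈ 56.9 m/s

μ = GM = 6.674×10⁻¹¹ × 4.438×10²⁰ = 2.962×10¹⁰ m³/s².
r = 293.5 + 1275 = 1568.5 km = 1.5685×10⁶ m.
Circular speed v_c = √(μ/r) = 137.4 m/s.
Escape speed v_esc = √(2μ/r) = √2 × v_c = 194.3 m/s.
Δv = v_esc − v_c = 56.92 m/s.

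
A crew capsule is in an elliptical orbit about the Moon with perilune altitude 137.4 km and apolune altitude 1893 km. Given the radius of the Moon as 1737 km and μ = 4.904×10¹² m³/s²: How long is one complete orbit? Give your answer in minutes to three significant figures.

r_p = 1737 + 137.4 = 1874.4 km = 1.8744×10⁶ m.
r_a = 1737 + 1893 = 3630.0 km = 3.6300×10⁶ m.
Semi-major axis a = (r_p + r_a)/2 = (1874.4 + 3630.0)/2 = 2752.2 km = 2.752×10⁶ m.
By Kepler's third law T = 2π√(a³/μ) = 2π × 2.062×10³ = 1.295×10⁴ s.
= 215.9 minutes.

T ≈ 216 minutes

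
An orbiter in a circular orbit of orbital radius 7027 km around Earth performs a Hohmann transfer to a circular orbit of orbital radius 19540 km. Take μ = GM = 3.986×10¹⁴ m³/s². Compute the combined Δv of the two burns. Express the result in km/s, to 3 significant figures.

r₁ = 7027 km = 7.027×10⁶ m.
r₂ = 19540 km = 1.954×10⁷ m.
Transfer ellipse a_t = (r₁ + r₂)/2 = 1.328×10⁷ m.
At r₁: circular v_c1 = √(μ/r₁) = 7532 m/s; transfer-perigee v_p = √[μ(2/r₁ − 1/a_t)] = 9135 m/s.
Δv₁ = v_p − v_c1 = 1603 m/s.
At r₂: circular v_c2 = √(μ/r₂) = 4517 m/s; transfer-apogee v_a = √[μ(2/r₂ − 1/a_t)] = 3285 m/s.
Δv₂ = v_c2 − v_a = 1232 m/s.
Total Δv = Δv₁ + Δv₂ = 2835 m/s = 2.835 km/s.

Δv_total ≈ 2.83 km/s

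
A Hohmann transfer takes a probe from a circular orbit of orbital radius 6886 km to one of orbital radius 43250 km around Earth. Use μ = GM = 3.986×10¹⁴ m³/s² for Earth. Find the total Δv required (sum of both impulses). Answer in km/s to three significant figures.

Δv_total ≈ 3.83 km/s

r₁ = 6886 km = 6.886×10⁶ m.
r₂ = 43250 km = 4.325×10⁷ m.
Transfer ellipse a_t = (r₁ + r₂)/2 = 2.507×10⁷ m.
At r₁: circular v_c1 = √(μ/r₁) = 7608 m/s; transfer-perigee v_p = √[μ(2/r₁ − 1/a_t)] = 9994 m/s.
Δv₁ = v_p − v_c1 = 2385 m/s.
At r₂: circular v_c2 = √(μ/r₂) = 3036 m/s; transfer-apogee v_a = √[μ(2/r₂ − 1/a_t)] = 1591 m/s.
Δv₂ = v_c2 − v_a = 1445 m/s.
Total Δv = Δv₁ + Δv₂ = 3830 m/s = 3.830 km/s.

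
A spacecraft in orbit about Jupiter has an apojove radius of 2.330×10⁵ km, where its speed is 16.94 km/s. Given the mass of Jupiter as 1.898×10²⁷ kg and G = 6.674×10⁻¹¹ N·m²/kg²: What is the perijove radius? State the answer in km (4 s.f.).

μ = GM = 6.674×10⁻¹¹ × 1.898×10²⁷ = 1.267×10¹⁷ m³/s².
r_a = 2.330×10⁸ m.
Specific energy ε = v²/2 − μ/r = -4.002×10⁸ J/kg, so a = −μ/(2ε) = 1.583×10⁸ m.
The apsides satisfy r_p + r_a = 2a, so the perijove radius is 2a − r_a = 8.354×10⁷ m = 83541 km.

perijove radius ≈ 83540 km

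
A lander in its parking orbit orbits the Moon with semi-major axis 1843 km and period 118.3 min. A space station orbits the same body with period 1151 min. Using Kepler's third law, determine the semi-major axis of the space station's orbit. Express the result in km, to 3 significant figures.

a₂ ≈ 8400 km

Kepler's third law: a³ ∝ T², so a₂ = a₁ (T₂/T₁)^(2/3).
T₂/T₁ = 9.730, (T₂/T₁)^(2/3) = 4.558.
a₂ = 1843 × 4.558 = 8399 km.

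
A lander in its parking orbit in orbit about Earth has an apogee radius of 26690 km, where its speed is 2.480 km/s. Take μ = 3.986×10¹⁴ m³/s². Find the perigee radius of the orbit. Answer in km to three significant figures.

r_a = 2.669×10⁷ m.
Specific energy ε = v²/2 − μ/r = -1.186×10⁷ J/kg, so a = −μ/(2ε) = 1.681×10⁷ m.
The apsides satisfy r_p + r_a = 2a, so the perigee radius is 2a − r_a = 6.921×10⁶ m = 6920.9 km.

perigee radius ≈ 6920 km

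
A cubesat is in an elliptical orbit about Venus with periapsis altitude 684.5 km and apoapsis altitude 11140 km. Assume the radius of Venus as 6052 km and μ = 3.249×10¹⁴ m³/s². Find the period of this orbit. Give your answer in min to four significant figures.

r_p = 6052 + 684.5 = 6736.5 km = 6.7365×10⁶ m.
r_a = 6052 + 11140 = 17192 km = 1.7192×10⁷ m.
Semi-major axis a = (r_p + r_a)/2 = (6736.5 + 17192)/2 = 11964 km = 1.196×10⁷ m.
By Kepler's third law T = 2π√(a³/μ) = 2π × 2.296×10³ = 1.443×10⁴ s.
= 240.4 min.

T ≈ 240.4 min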